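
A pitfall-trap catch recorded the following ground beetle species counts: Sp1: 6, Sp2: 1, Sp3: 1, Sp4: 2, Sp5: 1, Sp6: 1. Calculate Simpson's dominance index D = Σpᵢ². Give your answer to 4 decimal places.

0.3056

Total N = 6+1+1+2+1+1 = 12, so the proportions are 0.5, 0.083333, 0.083333, 0.166667, 0.083333, 0.083333 (working shown to 6 dp, full precision carried).
D = 0.5² + 0.083333² + 0.083333² + 0.166667² + 0.083333² + 0.083333² = 0.250000 + 0.006944 + 0.006944 + 0.027778 + 0.006944 + 0.006944 = 0.305556.
To 4 decimal places, D = 0.3056.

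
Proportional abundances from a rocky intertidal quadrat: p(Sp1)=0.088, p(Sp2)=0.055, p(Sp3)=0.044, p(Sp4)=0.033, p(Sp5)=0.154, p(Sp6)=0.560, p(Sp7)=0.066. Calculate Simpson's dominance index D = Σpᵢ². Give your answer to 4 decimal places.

D = 0.088² + 0.055² + 0.044² + 0.033² + 0.154² + 0.56² + 0.066² = 0.007744 + 0.003025 + 0.001936 + 0.001089 + 0.023716 + 0.313600 + 0.004356 = 0.355466 (working shown to 6 dp, full precision carried).
To 4 decimal places, D = 0.3555.

0.3555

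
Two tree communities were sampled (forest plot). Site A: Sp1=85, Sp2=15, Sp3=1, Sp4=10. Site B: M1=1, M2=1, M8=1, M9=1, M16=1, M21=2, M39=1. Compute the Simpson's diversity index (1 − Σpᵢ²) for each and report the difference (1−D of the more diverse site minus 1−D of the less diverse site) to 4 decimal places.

Site A: N=111, proportions 0.765766, 0.135135, 0.009009, 0.09009, giving 1−D = 0.387144 (working shown to 6 dp, full precision carried).
Site B: N=8, proportions 0.125, 0.125, 0.125, 0.125, 0.125, 0.25, 0.125, giving 1−D = 0.843750.
Difference = |0.387144 − 0.843750| = 0.456606, i.e. 0.4566 to 4 decimal places.

0.4566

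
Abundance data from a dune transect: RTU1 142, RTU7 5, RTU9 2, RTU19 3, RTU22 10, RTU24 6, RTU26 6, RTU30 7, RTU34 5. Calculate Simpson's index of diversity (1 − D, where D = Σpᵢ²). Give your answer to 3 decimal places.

Total N = 142+5+2+3+10+6+6+7+5 = 186, so the proportions are 0.76344, 0.02688, 0.01075, 0.01613, 0.05376, 0.03226, 0.03226, 0.03763, 0.02688 (working shown to 5 dp, full precision carried).
D = 0.76344² + 0.02688² + 0.01075² + 0.01613² + 0.05376² + 0.03226² + 0.03226² + 0.03763² + 0.02688² = 0.58284 + 0.00072 + 0.00012 + 0.00026 + 0.00289 + 0.00104 + 0.00104 + 0.00142 + 0.00072 = 0.59105.
So 1 − D = 0.40895, i.e. 0.409 to 3 decimal places.

0.409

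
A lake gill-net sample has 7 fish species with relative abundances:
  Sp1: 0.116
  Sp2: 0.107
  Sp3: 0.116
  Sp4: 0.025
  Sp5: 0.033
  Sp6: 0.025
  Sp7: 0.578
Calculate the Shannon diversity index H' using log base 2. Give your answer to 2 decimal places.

1.95

Each pᵢ log₂ pᵢ term (working shown to 4 dp, full precision carried): 0.116×(-3.1078)=-0.3605, 0.107×(-3.2243)=-0.3450, 0.116×(-3.1078)=-0.3605, 0.025×(-5.3219)=-0.1330, 0.033×(-4.9214)=-0.1624, 0.025×(-5.3219)=-0.1330, 0.578×(-0.7909)=-0.4571.
Sum = -1.9516, so H' = 1.95.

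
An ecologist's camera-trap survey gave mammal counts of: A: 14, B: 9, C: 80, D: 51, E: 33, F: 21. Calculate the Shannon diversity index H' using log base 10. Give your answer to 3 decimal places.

0.675

Total N = 14+9+80+51+33+21 = 208, so the proportions are 0.06731, 0.04327, 0.38462, 0.24519, 0.15865, 0.10096 (working shown to 5 dp, full precision carried).
Each pᵢ log₁₀ pᵢ term: 0.06731×(-1.17194)=-0.07888, 0.04327×(-1.36382)=-0.05901, 0.38462×(-0.41497)=-0.15961, 0.24519×(-0.61049)=-0.14969, 0.15865×(-0.79955)=-0.12685, 0.10096×(-0.99584)=-0.10054.
Sum = -0.67458, so H' = 0.675.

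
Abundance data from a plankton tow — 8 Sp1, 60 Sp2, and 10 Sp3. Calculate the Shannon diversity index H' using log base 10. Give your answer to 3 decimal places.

0.303

Total N = 8+60+10 = 78, so the proportions are 0.10256, 0.76923, 0.12821 (working shown to 5 dp, full precision carried).
Each pᵢ log₁₀ pᵢ term: 0.10256×(-0.98900)=-0.10144, 0.76923×(-0.11394)=-0.08765, 0.12821×(-0.89209)=-0.11437.
Sum = -0.30346, so H' = 0.303.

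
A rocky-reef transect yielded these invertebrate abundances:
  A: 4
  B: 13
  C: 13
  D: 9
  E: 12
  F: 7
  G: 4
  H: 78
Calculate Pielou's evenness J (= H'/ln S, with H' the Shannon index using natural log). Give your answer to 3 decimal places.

0.725

Total N = 4+13+13+9+12+7+4+78 = 140, so the proportions are 0.02857, 0.09286, 0.09286, 0.06429, 0.08571, 0.05, 0.02857, 0.55714 (working shown to 5 dp, full precision carried).
H' = −Σ pᵢ ln pᵢ = −((-0.10158) + (-0.22069) + (-0.22069) + (-0.17643) + (-0.21058) + (-0.14979) + (-0.10158) + (-0.32589)) = 1.50723.
With S = 8 species, ln S = 2.07944, so J = 1.50723/2.07944 = 0.72482, i.e. 0.725 to 3 decimal places.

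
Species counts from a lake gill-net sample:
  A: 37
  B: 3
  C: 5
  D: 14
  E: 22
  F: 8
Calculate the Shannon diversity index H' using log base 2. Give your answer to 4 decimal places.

Total N = 37+3+5+14+22+8 = 89, so the proportions are 0.41573, 0.033708, 0.05618, 0.157303, 0.247191, 0.089888 (working shown to 6 dp, full precision carried).
Each pᵢ log₂ pᵢ term: 0.41573×(-1.266280)=-0.526431, 0.033708×(-4.890771)=-0.164857, 0.05618×(-4.153805)=-0.233360, 0.157303×(-2.668379)=-0.419745, 0.247191×(-2.016302)=-0.498412, 0.089888×(-3.475733)=-0.312425.
Sum = -2.155230, so H' = 2.1552.

2.1552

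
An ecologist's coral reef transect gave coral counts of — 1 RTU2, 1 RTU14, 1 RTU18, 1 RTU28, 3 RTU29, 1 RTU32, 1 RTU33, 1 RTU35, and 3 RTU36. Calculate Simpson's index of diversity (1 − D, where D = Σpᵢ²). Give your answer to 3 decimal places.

0.852

Total N = 1+1+1+1+3+1+1+1+3 = 13, so the proportions are 0.07692, 0.07692, 0.07692, 0.07692, 0.23077, 0.07692, 0.07692, 0.07692, 0.23077 (working shown to 5 dp, full precision carried).
D = 0.07692² + 0.07692² + 0.07692² + 0.07692² + 0.23077² + 0.07692² + 0.07692² + 0.07692² + 0.23077² = 0.00592 + 0.00592 + 0.00592 + 0.00592 + 0.05325 + 0.00592 + 0.00592 + 0.00592 + 0.05325 = 0.14793.
So 1 − D = 0.85207, i.e. 0.852 to 3 decimal places.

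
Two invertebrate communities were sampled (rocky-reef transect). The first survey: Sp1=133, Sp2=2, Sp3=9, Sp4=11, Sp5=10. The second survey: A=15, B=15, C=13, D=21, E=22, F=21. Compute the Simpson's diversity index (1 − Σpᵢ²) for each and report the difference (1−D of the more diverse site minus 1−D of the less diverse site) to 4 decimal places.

The first survey: N=165, proportions 0.8060606, 0.0121212, 0.0545455, 0.0666667, 0.0606061, giving 1−D = 0.3390266 (working shown to 7 dp, full precision carried).
The second survey: N=107, proportions 0.1401869, 0.1401869, 0.1214953, 0.1962617, 0.2056075, 0.1962617, giving 1−D = 0.8266224.
Difference = |0.3390266 − 0.8266224| = 0.4875958, i.e. 0.4876 to 4 decimal places.

0.4876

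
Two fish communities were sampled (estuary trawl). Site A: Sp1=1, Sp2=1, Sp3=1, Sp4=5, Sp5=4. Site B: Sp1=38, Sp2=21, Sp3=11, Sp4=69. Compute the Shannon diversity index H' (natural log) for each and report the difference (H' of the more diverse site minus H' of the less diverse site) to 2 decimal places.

Site A: N=12, proportions 0.0833, 0.0833, 0.0833, 0.4167, 0.3333, giving H' = 1.3522 (working shown to 4 dp, full precision carried).
Site B: N=139, proportions 0.2734, 0.1511, 0.0791, 0.4964, giving H' = 1.1885.
Difference = |1.3522 − 1.1885| = 0.1637, i.e. 0.16 to 2 decimal places.

0.16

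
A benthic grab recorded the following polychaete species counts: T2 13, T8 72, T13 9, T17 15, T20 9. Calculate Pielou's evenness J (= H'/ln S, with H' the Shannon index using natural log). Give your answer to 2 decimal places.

0.75

Total N = 13+72+9+15+9 = 118, so the proportions are 0.1102, 0.6102, 0.0763, 0.1271, 0.0763 (working shown to 4 dp, full precision carried).
H' = −Σ pᵢ ln pᵢ = −((-0.2430) + (-0.3014) + (-0.1963) + (-0.2622) + (-0.1963)) = 1.1992.
With S = 5 species, ln S = 1.6094, so J = 1.1992/1.6094 = 0.7451, i.e. 0.75 to 2 decimal places.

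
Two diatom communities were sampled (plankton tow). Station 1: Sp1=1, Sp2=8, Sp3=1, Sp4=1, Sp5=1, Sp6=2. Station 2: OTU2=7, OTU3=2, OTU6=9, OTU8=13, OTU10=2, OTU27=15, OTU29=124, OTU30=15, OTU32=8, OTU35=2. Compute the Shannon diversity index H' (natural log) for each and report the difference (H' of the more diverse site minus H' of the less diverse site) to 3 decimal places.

0.041

Station 1: N=14, proportions 0.07143, 0.57143, 0.07143, 0.07143, 0.07143, 0.14286, giving H' = 1.35178 (working shown to 5 dp, full precision carried).
Station 2: N=197, proportions 0.03553, 0.01015, 0.04569, 0.06599, 0.01015, 0.07614, 0.62944, 0.07614, 0.04061, 0.01015, giving H' = 1.39238.
Difference = |1.35178 − 1.39238| = 0.04060, i.e. 0.041 to 3 decimal places.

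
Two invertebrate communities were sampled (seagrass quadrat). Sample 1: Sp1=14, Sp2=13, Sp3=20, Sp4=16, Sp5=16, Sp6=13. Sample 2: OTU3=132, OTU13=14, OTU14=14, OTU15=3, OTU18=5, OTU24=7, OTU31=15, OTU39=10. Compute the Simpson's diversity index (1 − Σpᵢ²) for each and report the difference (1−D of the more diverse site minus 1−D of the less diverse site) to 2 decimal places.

Sample 1: N=92, proportions 0.1522, 0.1413, 0.2174, 0.1739, 0.1739, 0.1413, giving 1−D = 0.8292 (working shown to 4 dp, full precision carried).
Sample 2: N=200, proportions 0.66, 0.07, 0.07, 0.015, 0.025, 0.035, 0.075, 0.05, giving 1−D = 0.5444.
Difference = |0.8292 − 0.5444| = 0.2848, i.e. 0.28 to 2 decimal places.

0.28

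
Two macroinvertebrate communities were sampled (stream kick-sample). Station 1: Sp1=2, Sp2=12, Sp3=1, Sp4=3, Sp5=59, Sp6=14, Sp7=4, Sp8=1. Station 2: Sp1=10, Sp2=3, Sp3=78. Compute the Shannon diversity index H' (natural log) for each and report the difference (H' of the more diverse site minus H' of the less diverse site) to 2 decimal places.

Station 1: N=96, proportions 0.0208, 0.125, 0.0104, 0.0312, 0.6146, 0.1458, 0.0417, 0.0104, giving H' = 1.2564 (working shown to 4 dp, full precision carried).
Station 2: N=91, proportions 0.1099, 0.033, 0.8571, giving H' = 0.4873.
Difference = |1.2564 − 0.4873| = 0.7691, i.e. 0.77 to 2 decimal places.

0.77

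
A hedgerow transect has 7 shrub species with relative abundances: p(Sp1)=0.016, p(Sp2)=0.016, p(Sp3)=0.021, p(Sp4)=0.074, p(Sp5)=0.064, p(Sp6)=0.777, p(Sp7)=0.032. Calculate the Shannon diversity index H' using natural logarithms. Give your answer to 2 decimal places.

0.89

Each pᵢ ln pᵢ term (working shown to 4 dp, full precision carried): 0.016×(-4.1352)=-0.0662, 0.016×(-4.1352)=-0.0662, 0.021×(-3.8632)=-0.0811, 0.074×(-2.6037)=-0.1927, 0.064×(-2.7489)=-0.1759, 0.777×(-0.2523)=-0.1960, 0.032×(-3.4420)=-0.1101.
Sum = -0.8882, so H' = 0.89.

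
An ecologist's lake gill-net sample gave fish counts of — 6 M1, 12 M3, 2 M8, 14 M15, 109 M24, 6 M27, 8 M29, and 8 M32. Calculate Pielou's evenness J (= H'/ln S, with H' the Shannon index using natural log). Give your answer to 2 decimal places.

0.61

Total N = 6+12+2+14+109+6+8+8 = 165, so the proportions are 0.0364, 0.0727, 0.0121, 0.0848, 0.6606, 0.0364, 0.0485, 0.0485 (working shown to 4 dp, full precision carried).
H' = −Σ pᵢ ln pᵢ = −((-0.1205) + (-0.1906) + (-0.0535) + (-0.2093) + (-0.2739) + (-0.1205) + (-0.1467) + (-0.1467)) = 1.2618.
With S = 8 species, ln S = 2.0794, so J = 1.2618/2.0794 = 0.6068, i.e. 0.61 to 2 decimal places.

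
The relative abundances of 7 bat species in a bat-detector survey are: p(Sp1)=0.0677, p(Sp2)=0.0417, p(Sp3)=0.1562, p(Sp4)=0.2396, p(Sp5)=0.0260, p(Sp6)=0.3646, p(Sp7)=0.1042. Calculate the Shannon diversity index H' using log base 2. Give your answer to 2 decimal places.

Each pᵢ log₂ pᵢ term (working shown to 4 dp, full precision carried): 0.0677×(-3.8847)=-0.2630, 0.0417×(-4.5838)=-0.1911, 0.1562×(-2.6785)=-0.4184, 0.2396×(-2.0613)=-0.4939, 0.026×(-5.2653)=-0.1369, 0.3646×(-1.4556)=-0.5307, 0.1042×(-3.2626)=-0.3400.
Sum = -2.3740, so H' = 2.37.

2.37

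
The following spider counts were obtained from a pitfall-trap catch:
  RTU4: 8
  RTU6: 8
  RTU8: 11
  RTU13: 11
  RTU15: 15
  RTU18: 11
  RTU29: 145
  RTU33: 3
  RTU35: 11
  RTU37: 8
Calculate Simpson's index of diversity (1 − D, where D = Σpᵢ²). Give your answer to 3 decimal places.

Total N = 8+8+11+11+15+11+145+3+11+8 = 231, so the proportions are 0.03463, 0.03463, 0.04762, 0.04762, 0.06494, 0.04762, 0.62771, 0.01299, 0.04762, 0.03463 (working shown to 5 dp, full precision carried).
D = 0.03463² + 0.03463² + 0.04762² + 0.04762² + 0.06494² + 0.04762² + 0.62771² + 0.01299² + 0.04762² + 0.03463² = 0.00120 + 0.00120 + 0.00227 + 0.00227 + 0.00422 + 0.00227 + 0.39401 + 0.00017 + 0.00227 + 0.00120 = 0.41107.
So 1 − D = 0.58893, i.e. 0.589 to 3 decimal places.

0.589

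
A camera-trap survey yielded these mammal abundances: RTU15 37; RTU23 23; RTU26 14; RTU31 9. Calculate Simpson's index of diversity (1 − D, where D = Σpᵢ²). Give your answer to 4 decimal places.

0.6843

Total N = 37+23+14+9 = 83, so the proportions are 0.445783, 0.277108, 0.168675, 0.108434 (working shown to 6 dp, full precision carried).
D = 0.445783² + 0.277108² + 0.168675² + 0.108434² = 0.198723 + 0.076789 + 0.028451 + 0.011758 = 0.315721.
So 1 − D = 0.684279, i.e. 0.6843 to 4 decimal places.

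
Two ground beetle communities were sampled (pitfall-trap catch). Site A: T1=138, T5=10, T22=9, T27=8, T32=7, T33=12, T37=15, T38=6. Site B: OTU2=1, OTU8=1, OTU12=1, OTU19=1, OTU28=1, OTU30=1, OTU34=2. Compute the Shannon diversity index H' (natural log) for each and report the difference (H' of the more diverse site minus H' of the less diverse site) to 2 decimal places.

0.65

Site A: N=205, proportions 0.6732, 0.0488, 0.0439, 0.039, 0.0341, 0.0585, 0.0732, 0.0293, giving H' = 1.2537 (working shown to 4 dp, full precision carried).
Site B: N=8, proportions 0.125, 0.125, 0.125, 0.125, 0.125, 0.125, 0.25, giving H' = 1.9062.
Difference = |1.2537 − 1.9062| = 0.6525, i.e. 0.65 to 2 decimal places.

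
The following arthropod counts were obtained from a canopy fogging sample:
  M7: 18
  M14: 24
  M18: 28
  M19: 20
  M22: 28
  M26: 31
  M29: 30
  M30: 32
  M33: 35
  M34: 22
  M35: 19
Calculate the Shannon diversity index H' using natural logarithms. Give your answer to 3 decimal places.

Total N = 18+24+28+20+28+31+30+32+35+22+19 = 287, so the proportions are 0.06272, 0.08362, 0.09756, 0.06969, 0.09756, 0.10801, 0.10453, 0.1115, 0.12195, 0.07666, 0.0662 (working shown to 5 dp, full precision carried).
Each pᵢ ln pᵢ term: 0.06272×(-2.76911)=-0.17367, 0.08362×(-2.48143)=-0.20751, 0.09756×(-2.32728)=-0.22705, 0.06969×(-2.66375)=-0.18563, 0.09756×(-2.32728)=-0.22705, 0.10801×(-2.22550)=-0.24038, 0.10453×(-2.25828)=-0.23606, 0.1115×(-2.19375)=-0.24460, 0.12195×(-2.10413)=-0.25660, 0.07666×(-2.56844)=-0.19688, 0.0662×(-2.71504)=-0.17974.
Sum = -2.37518, so H' = 2.375.

2.375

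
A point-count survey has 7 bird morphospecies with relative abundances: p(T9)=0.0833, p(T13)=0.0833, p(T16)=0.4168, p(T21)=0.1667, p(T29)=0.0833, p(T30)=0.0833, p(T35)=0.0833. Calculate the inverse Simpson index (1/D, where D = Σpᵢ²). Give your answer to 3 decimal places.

4.234

D = 0.0833² + 0.0833² + 0.4168² + 0.1667² + 0.0833² + 0.0833² + 0.0833² = 0.0069389 + 0.0069389 + 0.1737222 + 0.0277889 + 0.0069389 + 0.0069389 + 0.0069389 = 0.2362056 (working shown to 7 dp, full precision carried).
So 1/D = 4.23360, i.e. 4.234 to 3 decimal places.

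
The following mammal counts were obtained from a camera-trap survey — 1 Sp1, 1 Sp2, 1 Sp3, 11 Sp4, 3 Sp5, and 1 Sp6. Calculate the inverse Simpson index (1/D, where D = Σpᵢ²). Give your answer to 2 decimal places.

Total N = 1+1+1+11+3+1 = 18, so the proportions are 0.05556, 0.05556, 0.05556, 0.61111, 0.16667, 0.05556 (working shown to 5 dp, full precision carried).
D = 0.05556² + 0.05556² + 0.05556² + 0.61111² + 0.16667² + 0.05556² = 0.00309 + 0.00309 + 0.00309 + 0.37346 + 0.02778 + 0.00309 = 0.41358.
So 1/D = 2.4179, i.e. 2.42 to 2 decimal places.

2.42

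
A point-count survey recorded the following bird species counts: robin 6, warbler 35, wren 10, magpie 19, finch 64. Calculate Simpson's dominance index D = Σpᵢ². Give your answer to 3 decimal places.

Total N = 6+35+10+19+64 = 134, so the proportions are 0.04478, 0.26119, 0.07463, 0.14179, 0.47761 (working shown to 5 dp, full precision carried).
D = 0.04478² + 0.26119² + 0.07463² + 0.14179² + 0.47761² = 0.00200 + 0.06822 + 0.00557 + 0.02010 + 0.22811 = 0.32401.
To 3 decimal places, D = 0.324.

0.324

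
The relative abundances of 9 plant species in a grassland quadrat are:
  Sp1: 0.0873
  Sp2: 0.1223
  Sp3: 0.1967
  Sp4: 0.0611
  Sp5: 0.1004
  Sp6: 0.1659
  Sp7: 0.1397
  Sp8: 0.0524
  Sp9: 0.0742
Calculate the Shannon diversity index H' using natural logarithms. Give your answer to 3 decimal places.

Each pᵢ ln pᵢ term (working shown to 5 dp, full precision carried): 0.0873×(-2.43840)=-0.21287, 0.1223×(-2.10128)=-0.25699, 0.1967×(-1.62608)=-0.31985, 0.0611×(-2.79524)=-0.17079, 0.1004×(-2.29859)=-0.23078, 0.1659×(-1.79637)=-0.29802, 0.1397×(-1.96826)=-0.27497, 0.0524×(-2.94885)=-0.15452, 0.0742×(-2.60099)=-0.19299.
Sum = -2.11177, so H' = 2.112.

2.112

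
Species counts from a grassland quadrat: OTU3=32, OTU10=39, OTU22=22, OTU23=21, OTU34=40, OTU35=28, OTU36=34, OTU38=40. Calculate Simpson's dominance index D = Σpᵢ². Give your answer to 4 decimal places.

0.1314

Total N = 32+39+22+21+40+28+34+40 = 256, so the proportions are 0.125, 0.152344, 0.085938, 0.082031, 0.15625, 0.109375, 0.132812, 0.15625 (working shown to 6 dp, full precision carried).
D = 0.125² + 0.152344² + 0.085938² + 0.082031² + 0.15625² + 0.109375² + 0.132812² + 0.15625² = 0.015625 + 0.023209 + 0.007385 + 0.006729 + 0.024414 + 0.011963 + 0.017639 + 0.024414 = 0.131378.
To 4 decimal places, D = 0.1314.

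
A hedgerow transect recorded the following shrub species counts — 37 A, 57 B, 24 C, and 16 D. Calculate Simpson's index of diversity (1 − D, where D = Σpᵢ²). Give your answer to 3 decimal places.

0.696

Total N = 37+57+24+16 = 134, so the proportions are 0.27612, 0.42537, 0.1791, 0.1194 (working shown to 5 dp, full precision carried).
D = 0.27612² + 0.42537² + 0.1791² + 0.1194² = 0.07624 + 0.18094 + 0.03208 + 0.01426 = 0.30352.
So 1 − D = 0.69648, i.e. 0.696 to 3 decimal places.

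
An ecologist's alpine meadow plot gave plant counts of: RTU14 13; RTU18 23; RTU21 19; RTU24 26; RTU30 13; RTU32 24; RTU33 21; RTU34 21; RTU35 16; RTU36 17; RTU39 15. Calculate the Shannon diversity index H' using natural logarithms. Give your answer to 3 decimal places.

Total N = 13+23+19+26+13+24+21+21+16+17+15 = 208, so the proportions are 0.0625, 0.11058, 0.09135, 0.125, 0.0625, 0.11538, 0.10096, 0.10096, 0.07692, 0.08173, 0.07212 (working shown to 5 dp, full precision carried).
Each pᵢ ln pᵢ term: 0.0625×(-2.77259)=-0.17329, 0.11058×(-2.20204)=-0.24350, 0.09135×(-2.39310)=-0.21860, 0.125×(-2.07944)=-0.25993, 0.0625×(-2.77259)=-0.17329, 0.11538×(-2.15948)=-0.24917, 0.10096×(-2.29302)=-0.23151, 0.10096×(-2.29302)=-0.23151, 0.07692×(-2.56495)=-0.19730, 0.08173×(-2.50432)=-0.20468, 0.07212×(-2.62949)=-0.18963.
Sum = -2.37239, so H' = 2.372.

2.372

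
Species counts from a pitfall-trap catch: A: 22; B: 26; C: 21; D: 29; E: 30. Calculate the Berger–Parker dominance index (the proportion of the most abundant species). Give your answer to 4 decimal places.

Total N = 22+26+21+29+30 = 128, so the proportions are 0.171875, 0.203125, 0.164062, 0.226562, 0.234375 (working shown to 6 dp, full precision carried).
The largest proportion is 0.234375, i.e. d = 0.2344 to 4 decimal places.

0.2344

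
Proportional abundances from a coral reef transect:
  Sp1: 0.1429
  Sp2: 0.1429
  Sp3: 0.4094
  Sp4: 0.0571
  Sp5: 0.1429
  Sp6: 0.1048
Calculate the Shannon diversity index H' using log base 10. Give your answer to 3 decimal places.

Each pᵢ log₁₀ pᵢ term (working shown to 5 dp, full precision carried): 0.1429×(-0.84497)=-0.12075, 0.1429×(-0.84497)=-0.12075, 0.4094×(-0.38785)=-0.15879, 0.0571×(-1.24336)=-0.07100, 0.1429×(-0.84497)=-0.12075, 0.1048×(-0.97964)=-0.10267.
Sum = -0.69469, so H' = 0.695.

0.695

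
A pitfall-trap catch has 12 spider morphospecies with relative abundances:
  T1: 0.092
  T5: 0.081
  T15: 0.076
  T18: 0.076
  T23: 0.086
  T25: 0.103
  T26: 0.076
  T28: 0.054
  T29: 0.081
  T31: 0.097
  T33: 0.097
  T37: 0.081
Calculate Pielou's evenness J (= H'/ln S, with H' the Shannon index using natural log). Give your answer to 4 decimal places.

0.9953

H' = −Σ pᵢ ln pᵢ = −((-0.219509) + (-0.203578) + (-0.195854) + (-0.195854) + (-0.210993) + (-0.234122) + (-0.195854) + (-0.157614) + (-0.203578) + (-0.226305) + (-0.226305) + (-0.203578)) = 2.473142 (working shown to 6 dp, full precision carried).
With S = 12 species, ln S = 2.484907, so J = 2.473142/2.484907 = 0.995266, i.e. 0.9953 to 4 decimal places.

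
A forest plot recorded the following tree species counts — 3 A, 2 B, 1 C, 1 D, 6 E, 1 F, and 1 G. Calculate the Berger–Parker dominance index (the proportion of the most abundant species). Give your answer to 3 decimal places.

Total N = 3+2+1+1+6+1+1 = 15, so the proportions are 0.2, 0.13333, 0.06667, 0.06667, 0.4, 0.06667, 0.06667 (working shown to 5 dp, full precision carried).
The largest proportion is 0.4, i.e. d = 0.400 to 3 decimal places.

0.400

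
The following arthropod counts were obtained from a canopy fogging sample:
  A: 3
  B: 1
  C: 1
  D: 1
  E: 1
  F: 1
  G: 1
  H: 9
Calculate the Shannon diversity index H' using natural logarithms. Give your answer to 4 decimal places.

Total N = 3+1+1+1+1+1+1+9 = 18, so the proportions are 0.166667, 0.055556, 0.055556, 0.055556, 0.055556, 0.055556, 0.055556, 0.5 (working shown to 6 dp, full precision carried).
Each pᵢ ln pᵢ term: 0.166667×(-1.791759)=-0.298627, 0.055556×(-2.890372)=-0.160576, 0.055556×(-2.890372)=-0.160576, 0.055556×(-2.890372)=-0.160576, 0.055556×(-2.890372)=-0.160576, 0.055556×(-2.890372)=-0.160576, 0.055556×(-2.890372)=-0.160576, 0.5×(-0.693147)=-0.346574.
Sum = -1.608657, so H' = 1.6087.

1.6087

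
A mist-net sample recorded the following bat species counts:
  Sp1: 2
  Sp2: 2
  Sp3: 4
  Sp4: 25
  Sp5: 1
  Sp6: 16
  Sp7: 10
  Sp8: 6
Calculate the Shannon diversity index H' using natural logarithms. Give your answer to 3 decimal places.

Total N = 2+2+4+25+1+16+10+6 = 66, so the proportions are 0.0303, 0.0303, 0.06061, 0.37879, 0.01515, 0.24242, 0.15152, 0.09091 (working shown to 5 dp, full precision carried).
Each pᵢ ln pᵢ term: 0.0303×(-3.49651)=-0.10595, 0.0303×(-3.49651)=-0.10595, 0.06061×(-2.80336)=-0.16990, 0.37879×(-0.97078)=-0.36772, 0.01515×(-4.18965)=-0.06348, 0.24242×(-1.41707)=-0.34353, 0.15152×(-1.88707)=-0.28592, 0.09091×(-2.39790)=-0.21799.
Sum = -1.66045, so H' = 1.660.

1.660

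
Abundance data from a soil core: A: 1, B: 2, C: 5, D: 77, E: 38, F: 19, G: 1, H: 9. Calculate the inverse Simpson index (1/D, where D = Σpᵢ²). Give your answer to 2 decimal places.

Total N = 1+2+5+77+38+19+1+9 = 152, so the proportions are 0.00658, 0.01316, 0.03289, 0.50658, 0.25, 0.125, 0.00658, 0.05921 (working shown to 5 dp, full precision carried).
D = 0.00658² + 0.01316² + 0.03289² + 0.50658² + 0.25² + 0.125² + 0.00658² + 0.05921² = 0.00004 + 0.00017 + 0.00108 + 0.25662 + 0.06250 + 0.01562 + 0.00004 + 0.00351 = 0.33959.
So 1/D = 2.9447, i.e. 2.94 to 2 decimal places.

2.94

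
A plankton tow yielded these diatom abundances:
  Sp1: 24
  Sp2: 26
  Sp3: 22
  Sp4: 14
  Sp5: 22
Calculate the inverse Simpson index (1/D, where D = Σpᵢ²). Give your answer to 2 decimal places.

4.83

Total N = 24+26+22+14+22 = 108, so the proportions are 0.222222, 0.240741, 0.203704, 0.12963, 0.203704 (working shown to 6 dp, full precision carried).
D = 0.222222² + 0.240741² + 0.203704² + 0.12963² + 0.203704² = 0.049383 + 0.057956 + 0.041495 + 0.016804 + 0.041495 = 0.207133.
So 1/D = 4.8278, i.e. 4.83 to 2 decimal places.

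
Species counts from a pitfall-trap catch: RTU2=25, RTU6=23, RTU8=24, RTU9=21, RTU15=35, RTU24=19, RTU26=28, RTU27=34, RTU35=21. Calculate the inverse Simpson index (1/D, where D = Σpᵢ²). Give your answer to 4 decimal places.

Total N = 25+23+24+21+35+19+28+34+21 = 230, so the proportions are 0.10869565, 0.1, 0.10434783, 0.09130435, 0.15217391, 0.0826087, 0.12173913, 0.14782609, 0.09130435 (working shown to 8 dp, full precision carried).
D = 0.10869565² + 0.1² + 0.10434783² + 0.09130435² + 0.15217391² + 0.0826087² + 0.12173913² + 0.14782609² + 0.09130435² = 0.01181474 + 0.01000000 + 0.01088847 + 0.00833648 + 0.02315690 + 0.00682420 + 0.01482042 + 0.02185255 + 0.00833648 = 0.11603025.
So 1/D = 8.618442, i.e. 8.6184 to 4 decimal places.

8.6184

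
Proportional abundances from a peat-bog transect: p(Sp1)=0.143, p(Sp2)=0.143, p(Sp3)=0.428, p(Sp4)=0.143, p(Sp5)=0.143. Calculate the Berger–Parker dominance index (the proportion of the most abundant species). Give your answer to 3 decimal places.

The largest proportion is 0.428, i.e. d = 0.428 to 3 decimal places.

0.428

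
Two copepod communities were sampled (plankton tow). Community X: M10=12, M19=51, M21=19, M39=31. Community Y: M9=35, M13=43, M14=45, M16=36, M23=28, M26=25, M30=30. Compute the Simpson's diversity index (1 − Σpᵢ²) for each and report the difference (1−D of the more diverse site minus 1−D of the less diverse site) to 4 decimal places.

0.1699

Community X: N=113, proportions 0.106195, 0.451327, 0.168142, 0.274336, giving 1−D = 0.681494 (working shown to 6 dp, full precision carried).
Community Y: N=242, proportions 0.144628, 0.177686, 0.18595, 0.14876, 0.115702, 0.103306, 0.123967, giving 1−D = 0.851376.
Difference = |0.681494 − 0.851376| = 0.169882, i.e. 0.1699 to 4 decimal places.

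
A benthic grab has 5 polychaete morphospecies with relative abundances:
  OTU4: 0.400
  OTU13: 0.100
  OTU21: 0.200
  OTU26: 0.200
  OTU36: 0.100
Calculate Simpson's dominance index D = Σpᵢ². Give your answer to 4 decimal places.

D = 0.4² + 0.1² + 0.2² + 0.2² + 0.1² = 0.160000 + 0.010000 + 0.040000 + 0.040000 + 0.010000 = 0.260000 (working shown to 6 dp, full precision carried).
To 4 decimal places, D = 0.2600.

0.2600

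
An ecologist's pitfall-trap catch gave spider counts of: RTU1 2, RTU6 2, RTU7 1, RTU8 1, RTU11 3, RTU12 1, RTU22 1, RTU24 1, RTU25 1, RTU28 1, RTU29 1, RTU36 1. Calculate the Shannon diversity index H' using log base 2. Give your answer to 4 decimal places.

3.4528

Total N = 2+2+1+1+3+1+1+1+1+1+1+1 = 16, so the proportions are 0.125, 0.125, 0.0625, 0.0625, 0.1875, 0.0625, 0.0625, 0.0625, 0.0625, 0.0625, 0.0625, 0.0625 (working shown to 6 dp, full precision carried).
Each pᵢ log₂ pᵢ term: 0.125×(-3.000000)=-0.375000, 0.125×(-3.000000)=-0.375000, 0.0625×(-4.000000)=-0.250000, 0.0625×(-4.000000)=-0.250000, 0.1875×(-2.415037)=-0.452820, 0.0625×(-4.000000)=-0.250000, 0.0625×(-4.000000)=-0.250000, 0.0625×(-4.000000)=-0.250000, 0.0625×(-4.000000)=-0.250000, 0.0625×(-4.000000)=-0.250000, 0.0625×(-4.000000)=-0.250000, 0.0625×(-4.000000)=-0.250000.
Sum = -3.452820, so H' = 3.4528.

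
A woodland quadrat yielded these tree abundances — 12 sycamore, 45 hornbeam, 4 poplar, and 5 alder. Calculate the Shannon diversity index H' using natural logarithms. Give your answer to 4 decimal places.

Total N = 12+45+4+5 = 66, so the proportions are 0.181818, 0.681818, 0.060606, 0.075758 (working shown to 6 dp, full precision carried).
Each pᵢ ln pᵢ term: 0.181818×(-1.704748)=-0.309954, 0.681818×(-0.382992)=-0.261131, 0.060606×(-2.803360)=-0.169901, 0.075758×(-2.580217)=-0.195471.
Sum = -0.936457, so H' = 0.9365.

0.9365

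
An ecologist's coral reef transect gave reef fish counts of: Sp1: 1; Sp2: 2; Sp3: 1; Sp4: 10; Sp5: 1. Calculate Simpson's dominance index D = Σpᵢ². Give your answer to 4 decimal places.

0.4756

Total N = 1+2+1+10+1 = 15, so the proportions are 0.066667, 0.133333, 0.066667, 0.666667, 0.066667 (working shown to 6 dp, full precision carried).
D = 0.066667² + 0.133333² + 0.066667² + 0.666667² + 0.066667² = 0.004444 + 0.017778 + 0.004444 + 0.444444 + 0.004444 = 0.475556.
To 4 decimal places, D = 0.4756.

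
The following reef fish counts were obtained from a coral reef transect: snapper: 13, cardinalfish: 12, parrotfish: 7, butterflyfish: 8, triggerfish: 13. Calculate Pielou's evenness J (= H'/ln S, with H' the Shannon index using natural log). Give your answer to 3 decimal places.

Total N = 13+12+7+8+13 = 53, so the proportions are 0.24528, 0.22642, 0.13208, 0.15094, 0.24528 (working shown to 5 dp, full precision carried).
H' = −Σ pᵢ ln pᵢ = −((-0.34471) + (-0.33631) + (-0.26737) + (-0.28541) + (-0.34471)) = 1.57851.
With S = 5 species, ln S = 1.60944, so J = 1.57851/1.60944 = 0.98078, i.e. 0.981 to 3 decimal places.

0.981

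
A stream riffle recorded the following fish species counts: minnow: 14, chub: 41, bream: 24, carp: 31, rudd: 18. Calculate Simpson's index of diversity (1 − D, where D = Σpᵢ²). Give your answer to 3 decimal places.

0.772

Total N = 14+41+24+31+18 = 128, so the proportions are 0.10938, 0.32031, 0.1875, 0.24219, 0.14062 (working shown to 5 dp, full precision carried).
D = 0.10938² + 0.32031² + 0.1875² + 0.24219² + 0.14062² = 0.01196 + 0.10260 + 0.03516 + 0.05865 + 0.01978 = 0.22815.
So 1 − D = 0.77185, i.e. 0.772 to 3 decimal places.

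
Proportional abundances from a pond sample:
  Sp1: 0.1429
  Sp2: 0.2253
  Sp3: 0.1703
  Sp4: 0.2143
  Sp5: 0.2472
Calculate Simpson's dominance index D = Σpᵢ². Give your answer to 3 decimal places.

D = 0.1429² + 0.2253² + 0.1703² + 0.2143² + 0.2472² = 0.02042 + 0.05076 + 0.02900 + 0.04592 + 0.06111 = 0.20721 (working shown to 5 dp, full precision carried).
To 3 decimal places, D = 0.207.

0.207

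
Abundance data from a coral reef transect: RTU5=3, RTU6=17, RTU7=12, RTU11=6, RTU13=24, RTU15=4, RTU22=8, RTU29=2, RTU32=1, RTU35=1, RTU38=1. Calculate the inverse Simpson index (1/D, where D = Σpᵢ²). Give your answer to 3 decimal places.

Total N = 3+17+12+6+24+4+8+2+1+1+1 = 79, so the proportions are 0.0379747, 0.2151899, 0.1518987, 0.0759494, 0.3037975, 0.0506329, 0.1012658, 0.0253165, 0.0126582, 0.0126582, 0.0126582 (working shown to 7 dp, full precision carried).
D = 0.0379747² + 0.2151899² + 0.1518987² + 0.0759494² + 0.3037975² + 0.0506329² + 0.1012658² + 0.0253165² + 0.0126582² + 0.0126582² + 0.0126582² = 0.0014421 + 0.0463067 + 0.0230732 + 0.0057683 + 0.0922929 + 0.0025637 + 0.0102548 + 0.0006409 + 0.0001602 + 0.0001602 + 0.0001602 = 0.1828233.
So 1/D = 5.46976, i.e. 5.470 to 3 decimal places.

5.470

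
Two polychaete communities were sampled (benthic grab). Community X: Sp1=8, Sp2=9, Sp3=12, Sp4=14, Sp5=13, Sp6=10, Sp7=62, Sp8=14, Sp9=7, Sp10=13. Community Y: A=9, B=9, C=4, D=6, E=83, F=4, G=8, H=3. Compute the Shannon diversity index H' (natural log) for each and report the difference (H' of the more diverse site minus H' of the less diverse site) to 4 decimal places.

0.7252

Community X: N=162, proportions 0.049383, 0.055556, 0.074074, 0.08642, 0.080247, 0.061728, 0.382716, 0.08642, 0.04321, 0.080247, giving H' = 2.005243 (working shown to 6 dp, full precision carried).
Community Y: N=126, proportions 0.071429, 0.071429, 0.031746, 0.047619, 0.65873, 0.031746, 0.063492, 0.02381, giving H' = 1.280043.
Difference = |2.005243 − 1.280043| = 0.725200, i.e. 0.7252 to 4 decimal places.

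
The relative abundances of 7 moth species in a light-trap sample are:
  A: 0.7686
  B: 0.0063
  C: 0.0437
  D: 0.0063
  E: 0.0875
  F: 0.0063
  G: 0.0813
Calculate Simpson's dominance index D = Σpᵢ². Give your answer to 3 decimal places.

D = 0.7686² + 0.0063² + 0.0437² + 0.0063² + 0.0875² + 0.0063² + 0.0813² = 0.59075 + 0.00004 + 0.00191 + 0.00004 + 0.00766 + 0.00004 + 0.00661 = 0.60704 (working shown to 5 dp, full precision carried).
To 3 decimal places, D = 0.607.

0.607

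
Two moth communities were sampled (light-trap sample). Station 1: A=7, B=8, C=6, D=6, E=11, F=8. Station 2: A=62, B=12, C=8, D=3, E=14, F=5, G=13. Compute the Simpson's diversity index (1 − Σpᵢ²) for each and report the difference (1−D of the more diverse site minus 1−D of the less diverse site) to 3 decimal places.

Station 1: N=46, proportions 0.15217, 0.17391, 0.13043, 0.13043, 0.23913, 0.17391, giving 1−D = 0.82514 (working shown to 5 dp, full precision carried).
Station 2: N=117, proportions 0.52991, 0.10256, 0.06838, 0.02564, 0.11966, 0.04274, 0.11111, giving 1−D = 0.67485.
Difference = |0.82514 − 0.67485| = 0.15029, i.e. 0.150 to 3 decimal places.

0.150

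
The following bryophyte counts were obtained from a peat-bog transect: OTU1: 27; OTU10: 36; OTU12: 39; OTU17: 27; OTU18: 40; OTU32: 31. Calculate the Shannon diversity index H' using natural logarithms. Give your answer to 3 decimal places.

Total N = 27+36+39+27+40+31 = 200, so the proportions are 0.135, 0.18, 0.195, 0.135, 0.2, 0.155 (working shown to 5 dp, full precision carried).
Each pᵢ ln pᵢ term: 0.135×(-2.00248)=-0.27033, 0.18×(-1.71480)=-0.30866, 0.195×(-1.63476)=-0.31878, 0.135×(-2.00248)=-0.27033, 0.2×(-1.60944)=-0.32189, 0.155×(-1.86433)=-0.28897.
Sum = -1.77897, so H' = 1.779.

1.779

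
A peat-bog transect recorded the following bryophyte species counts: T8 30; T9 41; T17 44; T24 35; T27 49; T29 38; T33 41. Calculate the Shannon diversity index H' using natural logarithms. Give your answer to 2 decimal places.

1.94

Total N = 30+41+44+35+49+38+41 = 278, so the proportions are 0.1079, 0.1475, 0.1583, 0.1259, 0.1763, 0.1367, 0.1475 (working shown to 4 dp, full precision carried).
Each pᵢ ln pᵢ term: 0.1079×(-2.2264)=-0.2403, 0.1475×(-1.9140)=-0.2823, 0.1583×(-1.8434)=-0.2918, 0.1259×(-2.0723)=-0.2609, 0.1763×(-1.7358)=-0.3060, 0.1367×(-1.9900)=-0.2720, 0.1475×(-1.9140)=-0.2823.
Sum = -1.9355, so H' = 1.94.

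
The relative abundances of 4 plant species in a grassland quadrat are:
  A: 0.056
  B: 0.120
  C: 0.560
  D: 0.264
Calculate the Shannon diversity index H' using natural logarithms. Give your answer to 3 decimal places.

1.092

Each pᵢ ln pᵢ term (working shown to 5 dp, full precision carried): 0.056×(-2.88240)=-0.16141, 0.12×(-2.12026)=-0.25443, 0.56×(-0.57982)=-0.32470, 0.264×(-1.33181)=-0.35160.
Sum = -1.09214, so H' = 1.092.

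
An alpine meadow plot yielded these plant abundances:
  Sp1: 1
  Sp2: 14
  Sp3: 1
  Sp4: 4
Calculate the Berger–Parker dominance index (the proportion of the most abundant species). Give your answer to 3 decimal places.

0.700

Total N = 1+14+1+4 = 20, so the proportions are 0.05, 0.7, 0.05, 0.2 (working shown to 5 dp, full precision carried).
The largest proportion is 0.7, i.e. d = 0.700 to 3 decimal places.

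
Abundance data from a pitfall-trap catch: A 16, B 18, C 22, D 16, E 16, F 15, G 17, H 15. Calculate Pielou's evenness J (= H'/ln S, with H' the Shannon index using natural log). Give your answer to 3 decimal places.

Total N = 16+18+22+16+16+15+17+15 = 135, so the proportions are 0.11852, 0.13333, 0.16296, 0.11852, 0.11852, 0.11111, 0.12593, 0.11111 (working shown to 5 dp, full precision carried).
H' = −Σ pᵢ ln pᵢ = −((-0.25276) + (-0.26865) + (-0.29565) + (-0.25276) + (-0.25276) + (-0.24414) + (-0.26093) + (-0.24414)) = 2.07179.
With S = 8 species, ln S = 2.07944, so J = 2.07179/2.07944 = 0.99632, i.e. 0.996 to 3 decimal places.

0.996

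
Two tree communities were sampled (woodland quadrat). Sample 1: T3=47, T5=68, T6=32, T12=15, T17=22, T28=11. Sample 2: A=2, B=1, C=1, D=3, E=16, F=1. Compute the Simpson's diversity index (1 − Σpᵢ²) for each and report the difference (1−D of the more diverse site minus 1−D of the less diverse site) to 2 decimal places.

Sample 1: N=195, proportions 0.24103, 0.34872, 0.1641, 0.07692, 0.11282, 0.05641, giving 1−D = 0.77155 (working shown to 5 dp, full precision carried).
Sample 2: N=24, proportions 0.08333, 0.04167, 0.04167, 0.125, 0.66667, 0.04167, giving 1−D = 0.52778.
Difference = |0.77155 − 0.52778| = 0.24377, i.e. 0.24 to 2 decimal places.

0.24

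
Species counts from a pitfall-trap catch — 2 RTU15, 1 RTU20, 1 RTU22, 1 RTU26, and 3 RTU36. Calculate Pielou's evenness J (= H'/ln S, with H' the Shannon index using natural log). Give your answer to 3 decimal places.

Total N = 2+1+1+1+3 = 8, so the proportions are 0.25, 0.125, 0.125, 0.125, 0.375 (working shown to 5 dp, full precision carried).
H' = −Σ pᵢ ln pᵢ = −((-0.34657) + (-0.25993) + (-0.25993) + (-0.25993) + (-0.36781)) = 1.49418.
With S = 5 species, ln S = 1.60944, so J = 1.49418/1.60944 = 0.92838, i.e. 0.928 to 3 decimal places.

0.928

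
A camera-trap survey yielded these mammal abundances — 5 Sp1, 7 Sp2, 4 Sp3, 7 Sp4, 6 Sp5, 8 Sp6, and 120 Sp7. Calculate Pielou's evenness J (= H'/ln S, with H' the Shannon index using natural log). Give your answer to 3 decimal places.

0.495

Total N = 5+7+4+7+6+8+120 = 157, so the proportions are 0.03185, 0.04459, 0.02548, 0.04459, 0.03822, 0.05096, 0.76433 (working shown to 5 dp, full precision carried).
H' = −Σ pᵢ ln pᵢ = −((-0.10977) + (-0.13868) + (-0.09350) + (-0.13868) + (-0.12476) + (-0.15168) + (-0.20542)) = 0.96249.
With S = 7 species, ln S = 1.94591, so J = 0.96249/1.94591 = 0.49462, i.e. 0.495 to 3 decimal places.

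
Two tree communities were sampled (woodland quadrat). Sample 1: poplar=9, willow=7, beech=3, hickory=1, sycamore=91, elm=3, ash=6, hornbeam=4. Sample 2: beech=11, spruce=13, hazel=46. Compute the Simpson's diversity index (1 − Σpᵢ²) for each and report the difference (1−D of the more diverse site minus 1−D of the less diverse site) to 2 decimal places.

Sample 1: N=124, proportions 0.0726, 0.0565, 0.0242, 0.0081, 0.7339, 0.0242, 0.0484, 0.0323, giving 1−D = 0.4484 (working shown to 4 dp, full precision carried).
Sample 2: N=70, proportions 0.1571, 0.1857, 0.6571, giving 1−D = 0.5090.
Difference = |0.4484 − 0.5090| = 0.0606, i.e. 0.06 to 2 decimal places.

0.06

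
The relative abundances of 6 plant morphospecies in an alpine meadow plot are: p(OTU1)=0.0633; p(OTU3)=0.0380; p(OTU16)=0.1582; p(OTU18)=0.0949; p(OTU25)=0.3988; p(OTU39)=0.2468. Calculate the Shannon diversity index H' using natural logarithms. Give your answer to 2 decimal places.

1.53

Each pᵢ ln pᵢ term (working shown to 4 dp, full precision carried): 0.0633×(-2.7599)=-0.1747, 0.038×(-3.2702)=-0.1243, 0.1582×(-1.8439)=-0.2917, 0.0949×(-2.3549)=-0.2235, 0.3988×(-0.9193)=-0.3666, 0.2468×(-1.3992)=-0.3453.
Sum = -1.5261, so H' = 1.53.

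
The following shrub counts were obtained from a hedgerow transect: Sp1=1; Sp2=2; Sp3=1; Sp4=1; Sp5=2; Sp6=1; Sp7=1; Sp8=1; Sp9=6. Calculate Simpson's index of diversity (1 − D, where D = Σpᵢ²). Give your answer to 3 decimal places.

0.805

Total N = 1+2+1+1+2+1+1+1+6 = 16, so the proportions are 0.0625, 0.125, 0.0625, 0.0625, 0.125, 0.0625, 0.0625, 0.0625, 0.375 (working shown to 5 dp, full precision carried).
D = 0.0625² + 0.125² + 0.0625² + 0.0625² + 0.125² + 0.0625² + 0.0625² + 0.0625² + 0.375² = 0.00391 + 0.01562 + 0.00391 + 0.00391 + 0.01562 + 0.00391 + 0.00391 + 0.00391 + 0.14062 = 0.19531.
So 1 − D = 0.80469, i.e. 0.805 to 3 decimal places.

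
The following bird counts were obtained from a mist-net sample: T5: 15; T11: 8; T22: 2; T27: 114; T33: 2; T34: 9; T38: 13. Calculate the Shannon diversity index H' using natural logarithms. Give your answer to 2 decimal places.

Total N = 15+8+2+114+2+9+13 = 163, so the proportions are 0.092, 0.0491, 0.0123, 0.6994, 0.0123, 0.0552, 0.0798 (working shown to 4 dp, full precision carried).
Each pᵢ ln pᵢ term: 0.092×(-2.3857)=-0.2195, 0.0491×(-3.0143)=-0.1479, 0.0123×(-4.4006)=-0.0540, 0.6994×(-0.3576)=-0.2501, 0.0123×(-4.4006)=-0.0540, 0.0552×(-2.8965)=-0.1599, 0.0798×(-2.5288)=-0.2017.
Sum = -1.0872, so H' = 1.09.

1.09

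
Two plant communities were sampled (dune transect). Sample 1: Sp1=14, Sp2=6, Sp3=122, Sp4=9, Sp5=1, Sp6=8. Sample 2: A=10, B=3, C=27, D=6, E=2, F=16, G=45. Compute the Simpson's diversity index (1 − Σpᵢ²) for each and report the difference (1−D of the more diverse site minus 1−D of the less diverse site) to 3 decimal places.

Sample 1: N=160, proportions 0.0875, 0.0375, 0.7625, 0.05625, 0.00625, 0.05, giving 1−D = 0.403828 (working shown to 6 dp, full precision carried).
Sample 2: N=109, proportions 0.091743, 0.027523, 0.247706, 0.055046, 0.018349, 0.146789, 0.412844, giving 1−D = 0.734113.
Difference = |0.403828 − 0.734113| = 0.330285, i.e. 0.330 to 3 decimal places.

0.330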